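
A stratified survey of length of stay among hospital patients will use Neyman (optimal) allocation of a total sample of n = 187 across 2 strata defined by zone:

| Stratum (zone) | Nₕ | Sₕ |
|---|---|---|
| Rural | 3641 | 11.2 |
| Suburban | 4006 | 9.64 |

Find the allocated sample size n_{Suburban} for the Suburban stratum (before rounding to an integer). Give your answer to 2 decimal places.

Neyman allocation: nₕ = n·NₕSₕ / Σⱼ NⱼSⱼ.
Σ NⱼSⱼ = 3641·11.2 + 4006·9.64 = 79397.04.
n_{Suburban} = 187·4006·9.64 / 79397.04 = 90.95.

90.95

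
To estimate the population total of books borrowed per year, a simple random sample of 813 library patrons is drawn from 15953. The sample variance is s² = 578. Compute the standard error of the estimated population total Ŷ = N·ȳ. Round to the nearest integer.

13104

Var(Ŷ) = N²·Var(ȳ) = N²·(1 − n/N)·s²/n.
f = 813/15953 = 0.05096220; Var(ȳ) = 0.94903780·578/813 = 0.67471568.
Var(Ŷ) = 15953² · 0.67471568 = 1.7171393 × 10^8.
SE(Ŷ) = √(1.7171393 × 10^8) = 13104.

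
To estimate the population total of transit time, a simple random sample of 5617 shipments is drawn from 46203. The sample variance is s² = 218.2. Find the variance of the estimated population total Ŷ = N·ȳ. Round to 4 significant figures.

Var(Ŷ) = N²·Var(ȳ) = N²·(1 − n/N)·s²/n.
f = 5617/46203 = 0.12157219; Var(ȳ) = 0.87842781·218.2/5617 = 0.034123722.
Var(Ŷ) = 46203² · 0.034123722 = 7.2844497 × 10^7.

7.284 × 10^7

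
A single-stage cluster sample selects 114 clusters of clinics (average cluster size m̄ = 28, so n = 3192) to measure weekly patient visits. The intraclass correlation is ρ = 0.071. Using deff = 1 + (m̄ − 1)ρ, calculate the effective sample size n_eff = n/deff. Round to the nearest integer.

1094

deff = 1 + (28 − 1)·0.071 = 1 + 1.917 = 2.917.
n_eff = 3192 / 2.917 = 1094.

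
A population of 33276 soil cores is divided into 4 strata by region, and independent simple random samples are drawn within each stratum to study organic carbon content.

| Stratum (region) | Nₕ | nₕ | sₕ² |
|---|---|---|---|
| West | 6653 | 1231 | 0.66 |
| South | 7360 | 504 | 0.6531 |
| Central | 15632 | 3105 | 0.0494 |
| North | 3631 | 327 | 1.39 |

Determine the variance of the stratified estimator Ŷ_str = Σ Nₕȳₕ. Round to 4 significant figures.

Var(Ŷ_str) = Σₕ Nₕ²(1 − fₕ)sₕ²/nₕ.
West: 6653²·(1 − 1231/6653)·0.66/1231 = 19340.287.
South: 7360²·(1 − 504/7360)·0.6531/504 = 65387.957.
Central: 15632²·(1 − 3105/15632)·0.0494/3105 = 3115.4944.
North: 3631²·(1 − 327/3631)·1.39/327 = 50995.674.
Sum = 138839.41.

138800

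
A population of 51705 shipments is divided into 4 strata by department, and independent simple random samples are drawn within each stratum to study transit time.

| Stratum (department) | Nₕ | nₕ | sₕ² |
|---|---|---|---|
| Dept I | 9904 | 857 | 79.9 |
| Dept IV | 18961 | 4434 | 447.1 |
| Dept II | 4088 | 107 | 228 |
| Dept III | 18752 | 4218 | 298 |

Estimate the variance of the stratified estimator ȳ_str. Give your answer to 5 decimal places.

0.03369

Var(ȳ_str) = Σₕ Wₕ²(1 − fₕ)sₕ²/nₕ with Wₕ = Nₕ/N, N = 51705.
Dept I: Wₕ = 0.19154821; term = 0.19154821²·(1 − 0.08653069)·79.9/857 = 0.0031247559.
Dept IV: Wₕ = 0.36671502; term = 0.36671502²·(1 − 0.23384843)·447.1/4434 = 0.010389175.
Dept II: Wₕ = 0.07906392; term = 0.07906392²·(1 − 0.02617417)·228/107 = 0.012971466.
Dept III: Wₕ = 0.36267286; term = 0.36267286²·(1 − 0.22493601)·298/4218 = 0.0072024019.
Sum = 0.033687799.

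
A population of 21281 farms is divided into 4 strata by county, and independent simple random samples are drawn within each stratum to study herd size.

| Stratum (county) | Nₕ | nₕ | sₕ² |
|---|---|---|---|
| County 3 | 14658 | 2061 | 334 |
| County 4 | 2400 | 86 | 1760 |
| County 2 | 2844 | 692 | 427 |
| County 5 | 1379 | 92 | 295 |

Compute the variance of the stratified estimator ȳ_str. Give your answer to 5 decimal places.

Var(ȳ_str) = Σₕ Wₕ²(1 − fₕ)sₕ²/nₕ with Wₕ = Nₕ/N, N = 21281.
County 3: Wₕ = 0.68878342; term = 0.68878342²·(1 − 0.14060581)·334/2061 = 0.06607334.
County 4: Wₕ = 0.11277666; term = 0.11277666²·(1 − 0.03583333)·1760/86 = 0.25096014.
County 2: Wₕ = 0.13364034; term = 0.13364034²·(1 − 0.24331927)·427/692 = 0.0083389156.
County 5: Wₕ = 0.06479959; term = 0.06479959²·(1 − 0.06671501)·295/92 = 0.012565881.
Sum = 0.33793828.

0.33794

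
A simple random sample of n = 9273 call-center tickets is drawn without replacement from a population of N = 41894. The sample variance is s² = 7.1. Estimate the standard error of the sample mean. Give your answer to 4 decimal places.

0.0244

Under SRS without replacement, Var(ȳ) = (1 − f)·s²/n with f = n/N = 9273/41894 = 0.22134435.
Var(ȳ) = (1 − 0.22134435)·7.1/9273 = 0.77865565·7.6566375 × 10^-4 = 5.9618841 × 10^-4.
SE(ȳ) = √(5.9618841 × 10^-4) = 0.0244.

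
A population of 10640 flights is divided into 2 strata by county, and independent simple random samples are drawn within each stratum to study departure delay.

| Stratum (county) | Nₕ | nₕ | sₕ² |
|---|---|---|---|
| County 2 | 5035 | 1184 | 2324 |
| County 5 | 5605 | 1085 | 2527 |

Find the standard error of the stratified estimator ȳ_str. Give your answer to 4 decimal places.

Var(ȳ_str) = Σₕ Wₕ²(1 − fₕ)sₕ²/nₕ with Wₕ = Nₕ/N, N = 10640.
County 2: Wₕ = 0.47321429; term = 0.47321429²·(1 − 0.23515392)·2324/1184 = 0.33618177.
County 5: Wₕ = 0.52678571; term = 0.52678571²·(1 − 0.19357716)·2527/1085 = 0.52120227.
Sum = 0.85738404.
SE = √(0.85738404) = 0.9260.

0.9260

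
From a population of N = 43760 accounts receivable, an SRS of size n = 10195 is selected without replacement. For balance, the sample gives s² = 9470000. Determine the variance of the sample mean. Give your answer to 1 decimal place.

712.5

Under SRS without replacement, Var(ȳ) = (1 − f)·s²/n with f = n/N = 10195/43760 = 0.23297532.
Var(ȳ) = (1 − 0.23297532)·9470000/10195 = 0.76702468·928.88671 = 712.47903.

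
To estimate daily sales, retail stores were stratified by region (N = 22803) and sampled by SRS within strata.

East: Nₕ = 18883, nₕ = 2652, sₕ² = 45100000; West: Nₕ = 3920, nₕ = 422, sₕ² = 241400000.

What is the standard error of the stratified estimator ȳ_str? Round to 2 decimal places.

Var(ȳ_str) = Σₕ Wₕ²(1 − fₕ)sₕ²/nₕ with Wₕ = Nₕ/N, N = 22803.
East: Wₕ = 0.82809279; term = 0.82809279²·(1 − 0.14044379)·45100000/2652 = 10023.868.
West: Wₕ = 0.17190721; term = 0.17190721²·(1 − 0.10765306)·241400000/422 = 15085.049.
Sum = 25108.917.
SE = √(25108.917) = 158.46.

158.46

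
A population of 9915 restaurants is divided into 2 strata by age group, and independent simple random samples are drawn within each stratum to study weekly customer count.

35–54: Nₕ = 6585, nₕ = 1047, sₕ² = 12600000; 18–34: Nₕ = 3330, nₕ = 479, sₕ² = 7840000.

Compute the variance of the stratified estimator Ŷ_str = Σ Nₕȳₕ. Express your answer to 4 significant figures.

5.943 × 10^11

Var(Ŷ_str) = Σₕ Nₕ²(1 − fₕ)sₕ²/nₕ.
35–54: 6585²·(1 − 1047/6585)·12600000/1047 = 4.3886666 × 10^11.
18–34: 3330²·(1 − 479/3330)·7840000/479 = 1.5538962 × 10^11.
Sum = 5.9425628 × 10^11.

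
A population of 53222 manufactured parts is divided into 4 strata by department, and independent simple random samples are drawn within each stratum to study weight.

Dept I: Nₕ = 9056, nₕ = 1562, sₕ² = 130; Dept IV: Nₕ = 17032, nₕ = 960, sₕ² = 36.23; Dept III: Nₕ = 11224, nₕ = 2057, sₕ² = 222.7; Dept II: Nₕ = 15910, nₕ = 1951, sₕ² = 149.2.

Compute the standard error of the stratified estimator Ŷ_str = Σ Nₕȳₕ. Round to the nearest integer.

6641

Var(Ŷ_str) = Σₕ Nₕ²(1 − fₕ)sₕ²/nₕ.
Dept I: 9056²·(1 − 1562/9056)·130/1562 = 5.6482307 × 10^6.
Dept IV: 17032²·(1 − 960/17032)·36.23/960 = 1.033077 × 10^7.
Dept III: 11224²·(1 − 2057/11224)·222.7/2057 = 1.1139375 × 10^7.
Dept II: 15910²·(1 − 1951/15910)·149.2/1951 = 1.6983846 × 10^7.
Sum = 4.4102222 × 10^7.
SE = √(4.4102222 × 10^7) = 6641.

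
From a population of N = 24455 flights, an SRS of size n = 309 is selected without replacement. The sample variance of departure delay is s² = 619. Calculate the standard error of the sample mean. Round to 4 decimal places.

1.4064

Under SRS without replacement, Var(ȳ) = (1 − f)·s²/n with f = n/N = 309/24455 = 0.01263545.
Var(ȳ) = (1 − 0.01263545)·619/309 = 0.98736455·2.0032362 = 1.9779244.
SE(ȳ) = √(1.9779244) = 1.4064.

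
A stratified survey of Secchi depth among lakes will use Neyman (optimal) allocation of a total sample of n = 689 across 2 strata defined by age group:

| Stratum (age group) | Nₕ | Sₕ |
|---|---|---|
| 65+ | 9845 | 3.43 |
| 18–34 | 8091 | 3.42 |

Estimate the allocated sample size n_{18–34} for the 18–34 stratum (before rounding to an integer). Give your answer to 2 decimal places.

310.31

Neyman allocation: nₕ = n·NₕSₕ / Σⱼ NⱼSⱼ.
Σ NⱼSⱼ = 9845·3.43 + 8091·3.42 = 61439.57.
n_{18–34} = 689·8091·3.42 / 61439.57 = 310.31.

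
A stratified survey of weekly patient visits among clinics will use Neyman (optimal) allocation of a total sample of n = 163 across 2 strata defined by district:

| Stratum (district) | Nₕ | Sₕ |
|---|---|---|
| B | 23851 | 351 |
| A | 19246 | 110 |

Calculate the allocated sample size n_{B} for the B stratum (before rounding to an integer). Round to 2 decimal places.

130.10

Neyman allocation: nₕ = n·NₕSₕ / Σⱼ NⱼSⱼ.
Σ NⱼSⱼ = 23851·351 + 19246·110 = 1.0488761 × 10^7.
n_{B} = 163·23851·351 / (1.0488761 × 10^7) = 130.10.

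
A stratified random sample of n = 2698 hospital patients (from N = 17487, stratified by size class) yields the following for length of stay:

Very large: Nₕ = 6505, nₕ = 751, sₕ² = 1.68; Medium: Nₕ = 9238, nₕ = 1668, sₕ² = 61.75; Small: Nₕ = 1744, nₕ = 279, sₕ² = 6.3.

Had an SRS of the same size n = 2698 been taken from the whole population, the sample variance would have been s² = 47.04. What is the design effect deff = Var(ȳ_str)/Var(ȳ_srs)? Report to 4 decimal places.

Var(ȳ_str) = Σ Wₕ²(1−fₕ)sₕ²/nₕ with Wₕ = Nₕ/17487:
  Very large: (6505/17487)²·(1−751/6505)·1.68/751 = 2.7381415 × 10^-4
  Medium: (9238/17487)²·(1−1668/9238)·61.75/1668 = 0.0084661144
  Small: (1744/17487)²·(1−279/1744)·6.3/279 = 1.8866434 × 10^-4
  → Var(ȳ_str) = 0.0089285929.
Var(ȳ_srs) = (1 − 2698/17487)·47.04/2698 = 0.014745139.
deff = 0.0089285929 / 0.014745139 = 0.6055.

0.6055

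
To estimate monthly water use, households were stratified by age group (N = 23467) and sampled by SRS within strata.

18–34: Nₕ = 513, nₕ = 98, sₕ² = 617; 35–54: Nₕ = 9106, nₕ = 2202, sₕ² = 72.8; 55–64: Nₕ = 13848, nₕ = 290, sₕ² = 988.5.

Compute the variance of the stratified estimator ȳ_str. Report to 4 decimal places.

1.1683

Var(ȳ_str) = Σₕ Wₕ²(1 − fₕ)sₕ²/nₕ with Wₕ = Nₕ/N, N = 23467.
18–34: Wₕ = 0.02186048; term = 0.02186048²·(1 − 0.19103314)·617/98 = 0.0024339374.
35–54: Wₕ = 0.38803426; term = 0.38803426²·(1 − 0.24181858)·72.8/2202 = 0.0037742212.
55–64: Wₕ = 0.59010525; term = 0.59010525²·(1 − 0.02094165)·988.5/290 = 1.1621073.
Sum = 1.1683155.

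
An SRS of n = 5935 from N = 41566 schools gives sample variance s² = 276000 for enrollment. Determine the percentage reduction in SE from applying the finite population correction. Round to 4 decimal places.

7.4141

f = n/N = 5935/41566 = 0.14278497.
SE_no-fpc = √(s²/n) = 6.8193688; SE_fpc = √((1−f)s²/n) = 6.3137745.
Ratio = √(1−f) = 0.92585908. Reduction = 100·(1 − 0.92585908) = 7.4141%.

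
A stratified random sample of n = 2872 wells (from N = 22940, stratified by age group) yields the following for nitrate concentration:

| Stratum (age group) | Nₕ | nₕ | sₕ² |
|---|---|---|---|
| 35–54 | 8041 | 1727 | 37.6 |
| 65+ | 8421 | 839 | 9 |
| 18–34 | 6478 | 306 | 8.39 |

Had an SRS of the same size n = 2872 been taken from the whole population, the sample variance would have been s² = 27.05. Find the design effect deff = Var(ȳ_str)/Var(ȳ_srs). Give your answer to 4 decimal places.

Var(ȳ_str) = Σ Wₕ²(1−fₕ)sₕ²/nₕ with Wₕ = Nₕ/22940:
  35–54: (8041/22940)²·(1−1727/8041)·37.6/1727 = 0.0021005031
  65+: (8421/22940)²·(1−839/8421)·9/839 = 0.001301491
  18–34: (6478/22940)²·(1−306/6478)·8.39/306 = 0.0020831501
  → Var(ȳ_str) = 0.0054851442.
Var(ȳ_srs) = (1 − 2872/22940)·27.05/2872 = 0.0082393606.
deff = 0.0054851442 / 0.0082393606 = 0.6657.

0.6657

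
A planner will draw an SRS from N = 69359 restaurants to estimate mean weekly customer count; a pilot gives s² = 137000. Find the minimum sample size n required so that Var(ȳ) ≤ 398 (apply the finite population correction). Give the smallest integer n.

343

Without fpc, n₀ = s²/D = 137000/398 = 344.2211.
With fpc, (1 − n/N)·s²/n ≤ D requires n ≥ n₀/(1 + n₀/N) = 344.2211/(1 + 344.2211/69359) = 342.5212.
Rounding up, n = 343.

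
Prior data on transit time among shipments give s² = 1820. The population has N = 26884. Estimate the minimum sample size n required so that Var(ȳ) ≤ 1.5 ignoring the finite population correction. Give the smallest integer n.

1214

Without fpc, n₀ = s²/D = 1820/1.5 = 1213.3333.
Rounding up, n = 1214.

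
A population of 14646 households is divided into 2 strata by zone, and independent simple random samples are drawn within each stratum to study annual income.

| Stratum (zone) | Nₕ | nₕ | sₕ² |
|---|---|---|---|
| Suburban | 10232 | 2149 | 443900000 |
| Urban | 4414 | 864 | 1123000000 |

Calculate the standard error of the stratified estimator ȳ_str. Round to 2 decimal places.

Var(ȳ_str) = Σₕ Wₕ²(1 − fₕ)sₕ²/nₕ with Wₕ = Nₕ/N, N = 14646.
Suburban: Wₕ = 0.69862078; term = 0.69862078²·(1 − 0.21002737)·443900000/2149 = 79642.298.
Urban: Wₕ = 0.30137922; term = 0.30137922²·(1 − 0.19574082)·1123000000/864 = 94948.615.
Sum = 174590.91.
SE = √(174590.91) = 417.84.

417.84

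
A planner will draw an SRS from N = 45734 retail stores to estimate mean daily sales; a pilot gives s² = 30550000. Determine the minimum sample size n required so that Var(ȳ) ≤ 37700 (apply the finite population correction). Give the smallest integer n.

Without fpc, n₀ = s²/D = 30550000/37700 = 810.3448.
With fpc, (1 − n/N)·s²/n ≤ D requires n ≥ n₀/(1 + n₀/N) = 810.3448/(1 + 810.3448/45734) = 796.2366.
Rounding up, n = 797.

797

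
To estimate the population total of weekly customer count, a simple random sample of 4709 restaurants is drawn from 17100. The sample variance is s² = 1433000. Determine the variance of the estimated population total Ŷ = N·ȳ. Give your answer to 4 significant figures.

Var(Ŷ) = N²·Var(ȳ) = N²·(1 − n/N)·s²/n.
f = 4709/17100 = 0.27538012; Var(ȳ) = 0.72461988·1433000/4709 = 220.50972.
Var(Ŷ) = 17100² · 220.50972 = 6.4479247 × 10^10.

6.448 × 10^10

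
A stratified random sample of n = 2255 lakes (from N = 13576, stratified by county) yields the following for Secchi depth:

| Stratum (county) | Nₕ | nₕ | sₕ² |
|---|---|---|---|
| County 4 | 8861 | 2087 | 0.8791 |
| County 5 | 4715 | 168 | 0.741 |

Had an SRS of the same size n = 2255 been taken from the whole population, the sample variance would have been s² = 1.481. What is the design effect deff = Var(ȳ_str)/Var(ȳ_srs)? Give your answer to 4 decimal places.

Var(ȳ_str) = Σ Wₕ²(1−fₕ)sₕ²/nₕ with Wₕ = Nₕ/13576:
  County 4: (8861/13576)²·(1−2087/8861)·0.8791/2087 = 1.3718294 × 10^-4
  County 5: (4715/13576)²·(1−168/4715)·0.741/168 = 5.1306444 × 10^-4
  → Var(ȳ_str) = 6.5024738 × 10^-4.
Var(ȳ_srs) = (1 − 2255/13576)·1.481/2255 = 5.4767318 × 10^-4.
deff = (6.5024738 × 10^-4) / (5.4767318 × 10^-4) = 1.1873.

1.1873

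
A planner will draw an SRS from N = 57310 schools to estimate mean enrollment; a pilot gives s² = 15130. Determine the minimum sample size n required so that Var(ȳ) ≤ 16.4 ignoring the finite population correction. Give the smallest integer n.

923

Without fpc, n₀ = s²/D = 15130/16.4 = 922.5610.
Rounding up, n = 923.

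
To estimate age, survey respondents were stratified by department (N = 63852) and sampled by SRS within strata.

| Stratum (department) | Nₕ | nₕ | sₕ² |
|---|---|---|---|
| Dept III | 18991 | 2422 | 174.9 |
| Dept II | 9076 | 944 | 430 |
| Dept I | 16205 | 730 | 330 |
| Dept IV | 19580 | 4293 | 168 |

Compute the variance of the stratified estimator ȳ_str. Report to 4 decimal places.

Var(ȳ_str) = Σₕ Wₕ²(1 − fₕ)sₕ²/nₕ with Wₕ = Nₕ/N, N = 63852.
Dept III: Wₕ = 0.29742216; term = 0.29742216²·(1 − 0.12753410)·174.9/2422 = 0.0055732791.
Dept II: Wₕ = 0.14214120; term = 0.14214120²·(1 − 0.10401058)·430/944 = 0.0082459236.
Dept I: Wₕ = 0.25379001; term = 0.25379001²·(1 − 0.04504782)·330/730 = 0.027804927.
Dept IV: Wₕ = 0.30664662; term = 0.30664662²·(1 − 0.21925434)·168/4293 = 0.0028729915.
Sum = 0.044497121.

0.0445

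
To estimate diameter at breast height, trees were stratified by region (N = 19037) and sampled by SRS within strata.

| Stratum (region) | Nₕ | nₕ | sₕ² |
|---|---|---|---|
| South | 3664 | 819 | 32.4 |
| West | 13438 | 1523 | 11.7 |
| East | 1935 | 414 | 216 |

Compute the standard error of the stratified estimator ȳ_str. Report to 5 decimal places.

Var(ȳ_str) = Σₕ Wₕ²(1 − fₕ)sₕ²/nₕ with Wₕ = Nₕ/N, N = 19037.
South: Wₕ = 0.19246730; term = 0.19246730²·(1 − 0.22352620)·32.4/819 = 0.001137894.
West: Wₕ = 0.70588853; term = 0.70588853²·(1 − 0.11333532)·11.7/1523 = 0.0033940452.
East: Wₕ = 0.10164417; term = 0.10164417²·(1 − 0.21395349)·216/414 = 0.0042370791.
Sum = 0.0087690183.
SE = √(0.0087690183) = 0.09364.

0.09364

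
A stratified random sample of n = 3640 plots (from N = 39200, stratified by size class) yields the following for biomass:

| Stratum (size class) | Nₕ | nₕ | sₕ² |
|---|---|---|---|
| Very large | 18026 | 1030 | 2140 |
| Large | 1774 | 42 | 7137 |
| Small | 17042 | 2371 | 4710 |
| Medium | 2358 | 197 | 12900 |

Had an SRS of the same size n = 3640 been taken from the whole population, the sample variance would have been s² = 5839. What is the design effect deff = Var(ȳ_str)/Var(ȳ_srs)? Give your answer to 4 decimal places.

Var(ȳ_str) = Σ Wₕ²(1−fₕ)sₕ²/nₕ with Wₕ = Nₕ/39200:
  Very large: (18026/39200)²·(1−1030/18026)·2140/1030 = 0.41423854
  Large: (1774/39200)²·(1−42/1774)·7137/42 = 0.33977841
  Small: (17042/39200)²·(1−2371/17042)·4710/2371 = 0.32321946
  Medium: (2358/39200)²·(1−197/2358)·12900/197 = 0.21714504
  → Var(ȳ_str) = 1.2943815.
Var(ȳ_srs) = (1 − 3640/39200)·5839/3640 = 1.4551668.
deff = 1.2943815 / 1.4551668 = 0.8895.

0.8895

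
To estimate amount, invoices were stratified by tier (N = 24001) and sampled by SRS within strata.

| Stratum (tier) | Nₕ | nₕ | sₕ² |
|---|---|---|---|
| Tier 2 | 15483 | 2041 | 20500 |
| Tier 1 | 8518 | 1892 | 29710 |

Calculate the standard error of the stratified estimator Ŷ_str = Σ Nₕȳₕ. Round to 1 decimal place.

Var(Ŷ_str) = Σₕ Nₕ²(1 − fₕ)sₕ²/nₕ.
Tier 2: 15483²·(1 − 2041/15483)·20500/2041 = 2.0904022 × 10^9.
Tier 1: 8518²·(1 − 1892/8518)·29710/1892 = 8.8627926 × 10^8.
Sum = 2.9766815 × 10^9.
SE = √(2.9766815 × 10^9) = 54559.0.

54559.0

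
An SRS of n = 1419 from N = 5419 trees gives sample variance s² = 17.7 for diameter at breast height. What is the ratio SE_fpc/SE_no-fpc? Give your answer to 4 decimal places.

f = n/N = 1419/5419 = 0.26185643.
SE_no-fpc = √(s²/n) = 0.11168515; SE_fpc = √((1−f)s²/n) = 0.095954612.
Ratio = √(1−f) = 0.85915282.

0.8592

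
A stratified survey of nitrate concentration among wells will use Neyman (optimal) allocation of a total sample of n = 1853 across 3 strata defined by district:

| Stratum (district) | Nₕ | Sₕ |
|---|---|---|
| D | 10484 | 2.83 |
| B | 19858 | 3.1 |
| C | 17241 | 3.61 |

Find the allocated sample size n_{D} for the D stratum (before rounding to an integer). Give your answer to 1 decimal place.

358.2

Neyman allocation: nₕ = n·NₕSₕ / Σⱼ NⱼSⱼ.
Σ NⱼSⱼ = 10484·2.83 + 19858·3.1 + 17241·3.61 = 153469.53.
n_{D} = 1853·10484·2.83 / 153469.53 = 358.2.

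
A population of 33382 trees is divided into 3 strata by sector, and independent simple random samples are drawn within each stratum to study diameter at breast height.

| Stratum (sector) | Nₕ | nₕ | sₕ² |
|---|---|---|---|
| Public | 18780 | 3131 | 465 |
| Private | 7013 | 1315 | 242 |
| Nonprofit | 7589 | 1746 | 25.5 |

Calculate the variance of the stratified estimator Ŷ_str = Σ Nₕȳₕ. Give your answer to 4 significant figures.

5.165 × 10^7

Var(Ŷ_str) = Σₕ Nₕ²(1 − fₕ)sₕ²/nₕ.
Public: 18780²·(1 − 3131/18780)·465/3131 = 4.3646765 × 10^7.
Private: 7013²·(1 − 1315/7013)·242/1315 = 7.3538691 × 10^6.
Nonprofit: 7589²·(1 − 1746/7589)·25.5/1746 = 647614.23.
Sum = 5.1648248 × 10^7.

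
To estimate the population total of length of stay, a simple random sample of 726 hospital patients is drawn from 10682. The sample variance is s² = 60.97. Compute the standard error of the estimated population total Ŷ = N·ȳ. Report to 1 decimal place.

2988.5

Var(Ŷ) = N²·Var(ȳ) = N²·(1 − n/N)·s²/n.
f = 726/10682 = 0.06796480; Var(ȳ) = 0.93203520·60.97/726 = 0.078272984.
Var(Ŷ) = 10682² · 0.078272984 = 8.9313485 × 10^6.
SE(Ŷ) = √(8.9313485 × 10^6) = 2988.5.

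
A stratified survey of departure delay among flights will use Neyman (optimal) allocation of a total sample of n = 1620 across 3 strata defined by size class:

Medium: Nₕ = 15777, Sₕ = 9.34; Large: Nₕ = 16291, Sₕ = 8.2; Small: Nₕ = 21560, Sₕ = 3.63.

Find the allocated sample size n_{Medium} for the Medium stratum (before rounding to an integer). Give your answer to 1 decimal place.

664.6

Neyman allocation: nₕ = n·NₕSₕ / Σⱼ NⱼSⱼ.
Σ NⱼSⱼ = 15777·9.34 + 16291·8.2 + 21560·3.63 = 359206.18.
n_{Medium} = 1620·15777·9.34 / 359206.18 = 664.6.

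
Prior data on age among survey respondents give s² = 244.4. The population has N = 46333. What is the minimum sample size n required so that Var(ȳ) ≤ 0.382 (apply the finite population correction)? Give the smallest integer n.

632

Without fpc, n₀ = s²/D = 244.4/0.382 = 639.7906.
With fpc, (1 − n/N)·s²/n ≤ D requires n ≥ n₀/(1 + n₀/N) = 639.7906/(1 + 639.7906/46333) = 631.0764.
Rounding up, n = 632.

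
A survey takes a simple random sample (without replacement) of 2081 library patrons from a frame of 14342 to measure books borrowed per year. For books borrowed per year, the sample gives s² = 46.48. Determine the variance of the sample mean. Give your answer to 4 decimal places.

Under SRS without replacement, Var(ȳ) = (1 − f)·s²/n with f = n/N = 2081/14342 = 0.14509831.
Var(ȳ) = (1 − 0.14509831)·46.48/2081 = 0.85490169·0.022335416 = 0.019094585.

0.0191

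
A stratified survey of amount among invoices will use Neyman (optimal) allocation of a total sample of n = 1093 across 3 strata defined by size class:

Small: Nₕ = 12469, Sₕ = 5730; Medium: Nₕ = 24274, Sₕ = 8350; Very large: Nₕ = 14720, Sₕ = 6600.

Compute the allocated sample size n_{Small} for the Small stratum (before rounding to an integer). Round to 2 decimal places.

Neyman allocation: nₕ = n·NₕSₕ / Σⱼ NⱼSⱼ.
Σ NⱼSⱼ = 12469·5730 + 24274·8350 + 14720·6600 = 3.7128727 × 10^8.
n_{Small} = 1093·12469·5730 / (3.7128727 × 10^8) = 210.33.

210.33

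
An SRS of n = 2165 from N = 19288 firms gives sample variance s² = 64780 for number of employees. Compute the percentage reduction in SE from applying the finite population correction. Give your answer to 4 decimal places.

5.7793

f = n/N = 2165/19288 = 0.11224596.
SE_no-fpc = √(s²/n) = 5.4700528; SE_fpc = √((1−f)s²/n) = 5.1539221.
Ratio = √(1−f) = 0.94220701. Reduction = 100·(1 − 0.94220701) = 5.7793%.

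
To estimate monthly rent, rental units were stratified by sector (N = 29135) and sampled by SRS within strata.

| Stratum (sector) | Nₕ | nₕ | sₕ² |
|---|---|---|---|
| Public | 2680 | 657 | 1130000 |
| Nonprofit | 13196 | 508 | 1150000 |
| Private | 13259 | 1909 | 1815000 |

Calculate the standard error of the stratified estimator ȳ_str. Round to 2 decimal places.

Var(ȳ_str) = Σₕ Wₕ²(1 − fₕ)sₕ²/nₕ with Wₕ = Nₕ/N, N = 29135.
Public: Wₕ = 0.09198558; term = 0.09198558²·(1 − 0.24514925)·1130000/657 = 10.985345.
Nonprofit: Wₕ = 0.45292603; term = 0.45292603²·(1 − 0.03849651)·1150000/508 = 446.51861.
Private: Wₕ = 0.45508838; term = 0.45508838²·(1 − 0.14397768)·1815000/1909 = 168.55719.
Sum = 626.06115.
SE = √(626.06115) = 25.02.

25.02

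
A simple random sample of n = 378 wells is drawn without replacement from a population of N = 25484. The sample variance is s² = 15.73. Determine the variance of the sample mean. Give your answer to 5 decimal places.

Under SRS without replacement, Var(ȳ) = (1 − f)·s²/n with f = n/N = 378/25484 = 0.01483284.
Var(ȳ) = (1 − 0.01483284)·15.73/378 = 0.98516716·0.041613757 = 0.040996507.

0.04100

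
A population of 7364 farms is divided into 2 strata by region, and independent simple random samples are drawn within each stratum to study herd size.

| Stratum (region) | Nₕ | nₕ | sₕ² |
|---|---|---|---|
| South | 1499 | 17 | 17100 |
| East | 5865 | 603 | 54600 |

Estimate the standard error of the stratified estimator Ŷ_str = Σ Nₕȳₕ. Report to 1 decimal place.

70915.6

Var(Ŷ_str) = Σₕ Nₕ²(1 − fₕ)sₕ²/nₕ.
South: 1499²·(1 − 17/1499)·17100/17 = 2.2345858 × 10^9.
East: 5865²·(1 − 603/5865)·54600/603 = 2.7944361 × 10^9.
Sum = 5.0290219 × 10^9.
SE = √(5.0290219 × 10^9) = 70915.6.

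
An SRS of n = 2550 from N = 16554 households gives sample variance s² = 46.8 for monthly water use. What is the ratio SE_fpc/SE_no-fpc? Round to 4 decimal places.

0.9198

f = n/N = 2550/16554 = 0.15404132.
SE_no-fpc = √(s²/n) = 0.13547303; SE_fpc = √((1−f)s²/n) = 0.12460269.
Ratio = √(1−f) = 0.91976012.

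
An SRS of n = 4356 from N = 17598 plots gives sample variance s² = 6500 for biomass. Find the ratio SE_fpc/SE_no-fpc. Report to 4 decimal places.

f = n/N = 4356/17598 = 0.24752813.
SE_no-fpc = √(s²/n) = 1.2215542; SE_fpc = √((1−f)s²/n) = 1.0596389.
Ratio = √(1−f) = 0.86745137.

0.8675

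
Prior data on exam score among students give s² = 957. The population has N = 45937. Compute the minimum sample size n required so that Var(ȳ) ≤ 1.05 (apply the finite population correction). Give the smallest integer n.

Without fpc, n₀ = s²/D = 957/1.05 = 911.4286.
With fpc, (1 − n/N)·s²/n ≤ D requires n ≥ n₀/(1 + n₀/N) = 911.4286/(1 + 911.4286/45937) = 893.6969.
Rounding up, n = 894.

894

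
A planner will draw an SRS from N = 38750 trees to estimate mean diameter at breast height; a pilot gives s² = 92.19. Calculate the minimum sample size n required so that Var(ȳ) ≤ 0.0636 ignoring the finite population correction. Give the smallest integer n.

Without fpc, n₀ = s²/D = 92.19/0.0636 = 1449.5283.
Rounding up, n = 1450.

1450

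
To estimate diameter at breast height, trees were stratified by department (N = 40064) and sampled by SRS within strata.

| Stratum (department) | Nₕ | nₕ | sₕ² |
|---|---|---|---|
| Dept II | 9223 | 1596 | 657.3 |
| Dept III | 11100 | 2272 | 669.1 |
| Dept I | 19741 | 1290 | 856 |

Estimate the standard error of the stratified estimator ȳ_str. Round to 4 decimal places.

Var(ȳ_str) = Σₕ Wₕ²(1 − fₕ)sₕ²/nₕ with Wₕ = Nₕ/N, N = 40064.
Dept II: Wₕ = 0.23020667; term = 0.23020667²·(1 − 0.17304565)·657.3/1596 = 0.01804879.
Dept III: Wₕ = 0.27705671; term = 0.27705671²·(1 − 0.20468468)·669.1/2272 = 0.017978746.
Dept I: Wₕ = 0.49273662; term = 0.49273662²·(1 − 0.06534623)·856/1290 = 0.15057903.
Sum = 0.18660657.
SE = √(0.18660657) = 0.4320.

0.4320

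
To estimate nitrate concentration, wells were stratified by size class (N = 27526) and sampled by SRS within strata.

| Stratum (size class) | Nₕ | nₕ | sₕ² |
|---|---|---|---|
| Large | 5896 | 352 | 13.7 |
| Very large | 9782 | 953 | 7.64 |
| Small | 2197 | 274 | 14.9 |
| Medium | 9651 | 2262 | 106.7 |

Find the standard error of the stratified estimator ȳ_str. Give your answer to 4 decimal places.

Var(ȳ_str) = Σₕ Wₕ²(1 − fₕ)sₕ²/nₕ with Wₕ = Nₕ/N, N = 27526.
Large: Wₕ = 0.21419749; term = 0.21419749²·(1 − 0.05970149)·13.7/352 = 0.0016790839.
Very large: Wₕ = 0.35537310; term = 0.35537310²·(1 − 0.09742384)·7.64/953 = 9.1380477 × 10^-4.
Small: Wₕ = 0.07981545; term = 0.07981545²·(1 − 0.12471552)·14.9/274 = 3.0322069 × 10^-4.
Medium: Wₕ = 0.35061396; term = 0.35061396²·(1 − 0.23437986)·106.7/2262 = 0.0044395974.
Sum = 0.0073357068.
SE = √(0.0073357068) = 0.0856.

0.0856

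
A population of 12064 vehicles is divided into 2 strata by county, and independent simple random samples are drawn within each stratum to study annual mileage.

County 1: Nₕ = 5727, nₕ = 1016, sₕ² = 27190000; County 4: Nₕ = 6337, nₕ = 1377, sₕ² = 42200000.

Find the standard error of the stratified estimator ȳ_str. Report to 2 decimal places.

Var(ȳ_str) = Σₕ Wₕ²(1 − fₕ)sₕ²/nₕ with Wₕ = Nₕ/N, N = 12064.
County 1: Wₕ = 0.47471817; term = 0.47471817²·(1 − 0.17740527)·27190000/1016 = 4961.0446.
County 4: Wₕ = 0.52528183; term = 0.52528183²·(1 − 0.21729525)·42200000/1377 = 6618.5254.
Sum = 11579.57.
SE = √(11579.57) = 107.61.

107.61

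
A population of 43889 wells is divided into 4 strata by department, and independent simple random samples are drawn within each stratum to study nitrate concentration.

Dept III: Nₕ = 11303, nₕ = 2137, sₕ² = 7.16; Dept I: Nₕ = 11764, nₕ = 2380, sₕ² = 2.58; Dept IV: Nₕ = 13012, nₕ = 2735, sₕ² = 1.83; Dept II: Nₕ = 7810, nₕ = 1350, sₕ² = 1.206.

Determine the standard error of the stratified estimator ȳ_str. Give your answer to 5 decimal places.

Var(ȳ_str) = Σₕ Wₕ²(1 − fₕ)sₕ²/nₕ with Wₕ = Nₕ/N, N = 43889.
Dept III: Wₕ = 0.25753606; term = 0.25753606²·(1 − 0.18906485)·7.16/2137 = 1.8020661 × 10^-4.
Dept I: Wₕ = 0.26803983; term = 0.26803983²·(1 − 0.20231214)·2.58/2380 = 6.2126143 × 10^-5.
Dept IV: Wₕ = 0.29647520; term = 0.29647520²·(1 − 0.21019059)·1.83/2735 = 4.6450757 × 10^-5.
Dept II: Wₕ = 0.17794892; term = 0.17794892²·(1 − 0.17285531)·1.206/1350 = 2.3398376 × 10^-5.
Sum = 3.1218189 × 10^-4.
SE = √(3.1218189 × 10^-4) = 0.01767.

0.01767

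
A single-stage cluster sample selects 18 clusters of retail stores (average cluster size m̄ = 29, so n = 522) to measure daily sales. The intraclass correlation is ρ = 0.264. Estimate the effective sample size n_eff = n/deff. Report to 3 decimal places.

deff = 1 + (29 − 1)·0.264 = 1 + 7.392 = 8.392.
n_eff = 522 / 8.392 = 62.202.

62.202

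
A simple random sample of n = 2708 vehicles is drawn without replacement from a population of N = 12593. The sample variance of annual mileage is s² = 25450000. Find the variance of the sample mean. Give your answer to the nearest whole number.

Under SRS without replacement, Var(ȳ) = (1 − f)·s²/n with f = n/N = 2708/12593 = 0.21504010.
Var(ȳ) = (1 − 0.21504010)·25450000/2708 = 0.78495990·9398.0798 = 7377.1157.

7377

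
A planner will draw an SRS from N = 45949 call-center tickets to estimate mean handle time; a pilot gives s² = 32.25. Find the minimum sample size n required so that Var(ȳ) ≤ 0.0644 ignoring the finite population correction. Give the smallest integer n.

Without fpc, n₀ = s²/D = 32.25/0.0644 = 500.7764.
Rounding up, n = 501.

501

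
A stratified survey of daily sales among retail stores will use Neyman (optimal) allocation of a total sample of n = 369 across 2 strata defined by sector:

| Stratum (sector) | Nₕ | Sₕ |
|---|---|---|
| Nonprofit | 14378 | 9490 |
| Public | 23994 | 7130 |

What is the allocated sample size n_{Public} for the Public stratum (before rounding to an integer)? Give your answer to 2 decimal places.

Neyman allocation: nₕ = n·NₕSₕ / Σⱼ NⱼSⱼ.
Σ NⱼSⱼ = 14378·9490 + 23994·7130 = 3.0752444 × 10^8.
n_{Public} = 369·23994·7130 / (3.0752444 × 10^8) = 205.28.

205.28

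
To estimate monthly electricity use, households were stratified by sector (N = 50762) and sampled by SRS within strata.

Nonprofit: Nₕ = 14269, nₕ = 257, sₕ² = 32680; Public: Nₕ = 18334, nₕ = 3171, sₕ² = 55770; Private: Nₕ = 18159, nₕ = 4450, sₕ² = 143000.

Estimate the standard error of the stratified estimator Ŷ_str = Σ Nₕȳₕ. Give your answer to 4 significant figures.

195700

Var(Ŷ_str) = Σₕ Nₕ²(1 − fₕ)sₕ²/nₕ.
Nonprofit: 14269²·(1 − 257/14269)·32680/257 = 2.5423925 × 10^10.
Public: 18334²·(1 − 3171/18334)·55770/3171 = 4.8893009 × 10^9.
Private: 18159²·(1 − 4450/18159)·143000/4450 = 7.9997006 × 10^9.
Sum = 3.8312927 × 10^10.
SE = √(3.8312927 × 10^10) = 195700.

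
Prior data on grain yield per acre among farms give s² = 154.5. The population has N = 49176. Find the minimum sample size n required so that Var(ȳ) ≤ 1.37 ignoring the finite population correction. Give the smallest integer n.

Without fpc, n₀ = s²/D = 154.5/1.37 = 112.7737.
Rounding up, n = 113.

113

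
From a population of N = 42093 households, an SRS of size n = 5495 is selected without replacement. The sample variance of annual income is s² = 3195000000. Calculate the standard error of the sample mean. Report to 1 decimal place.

Under SRS without replacement, Var(ȳ) = (1 − f)·s²/n with f = n/N = 5495/42093 = 0.13054427.
Var(ȳ) = (1 − 0.13054427)·3195000000/5495 = 0.86945573·581437.67 = 505534.31.
SE(ȳ) = √(505534.31) = 711.0.

711.0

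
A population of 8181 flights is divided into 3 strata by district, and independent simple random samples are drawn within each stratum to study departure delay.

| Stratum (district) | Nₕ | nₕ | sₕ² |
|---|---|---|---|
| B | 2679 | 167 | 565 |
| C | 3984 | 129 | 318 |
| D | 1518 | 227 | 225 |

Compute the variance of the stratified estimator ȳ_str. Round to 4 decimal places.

0.9349

Var(ȳ_str) = Σₕ Wₕ²(1 − fₕ)sₕ²/nₕ with Wₕ = Nₕ/N, N = 8181.
B: Wₕ = 0.32746608; term = 0.32746608²·(1 − 0.06233669)·565/167 = 0.34018216.
C: Wₕ = 0.48698203; term = 0.48698203²·(1 − 0.03237952)·318/129 = 0.56567676.
D: Wₕ = 0.18555189; term = 0.18555189²·(1 − 0.14953887)·225/227 = 0.029022972.
Sum = 0.93488189.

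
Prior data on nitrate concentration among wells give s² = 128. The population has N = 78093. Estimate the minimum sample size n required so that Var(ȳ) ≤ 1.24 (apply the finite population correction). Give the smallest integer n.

104

Without fpc, n₀ = s²/D = 128/1.24 = 103.2258.
With fpc, (1 − n/N)·s²/n ≤ D requires n ≥ n₀/(1 + n₀/N) = 103.2258/(1 + 103.2258/78093) = 103.0895.
Rounding up, n = 104.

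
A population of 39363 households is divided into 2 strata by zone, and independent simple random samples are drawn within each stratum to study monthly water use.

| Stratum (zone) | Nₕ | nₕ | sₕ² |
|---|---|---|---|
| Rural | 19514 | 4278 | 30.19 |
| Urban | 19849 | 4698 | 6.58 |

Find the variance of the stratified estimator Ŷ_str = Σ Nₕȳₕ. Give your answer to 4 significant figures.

2.519 × 10^6

Var(Ŷ_str) = Σₕ Nₕ²(1 − fₕ)sₕ²/nₕ.
Rural: 19514²·(1 − 4278/19514)·30.19/4278 = 2.0981648 × 10^6.
Urban: 19849²·(1 − 4698/19849)·6.58/4698 = 421204.31.
Sum = 2.5193691 × 10^6.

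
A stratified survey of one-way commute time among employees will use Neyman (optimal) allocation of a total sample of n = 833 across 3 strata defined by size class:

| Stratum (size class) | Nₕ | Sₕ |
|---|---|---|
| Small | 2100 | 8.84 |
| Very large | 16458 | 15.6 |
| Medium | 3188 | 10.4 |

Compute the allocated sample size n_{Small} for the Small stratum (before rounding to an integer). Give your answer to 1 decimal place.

50.1

Neyman allocation: nₕ = n·NₕSₕ / Σⱼ NⱼSⱼ.
Σ NⱼSⱼ = 2100·8.84 + 16458·15.6 + 3188·10.4 = 308464.
n_{Small} = 833·2100·8.84 / 308464 = 50.1.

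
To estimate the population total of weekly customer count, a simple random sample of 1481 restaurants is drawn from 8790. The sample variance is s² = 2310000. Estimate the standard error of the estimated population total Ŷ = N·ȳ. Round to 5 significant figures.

316560

Var(Ŷ) = N²·Var(ȳ) = N²·(1 − n/N)·s²/n.
f = 1481/8790 = 0.16848692; Var(ȳ) = 0.83151308·2310000/1481 = 1296.9583.
Var(Ŷ) = 8790² · 1296.9583 = 1.0020832 × 10^11.
SE(Ŷ) = √(1.0020832 × 10^11) = 316560.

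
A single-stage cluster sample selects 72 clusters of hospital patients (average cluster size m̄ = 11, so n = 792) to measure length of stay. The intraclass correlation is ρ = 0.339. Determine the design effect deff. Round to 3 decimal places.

deff = 1 + (11 − 1)·0.339 = 1 + 3.39 = 4.39.

4.390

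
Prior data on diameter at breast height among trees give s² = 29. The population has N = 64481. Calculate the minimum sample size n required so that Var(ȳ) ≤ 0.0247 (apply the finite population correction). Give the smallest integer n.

Without fpc, n₀ = s²/D = 29/0.0247 = 1174.0891.
With fpc, (1 − n/N)·s²/n ≤ D requires n ≥ n₀/(1 + n₀/N) = 1174.0891/(1 + 1174.0891/64481) = 1153.0932.
Rounding up, n = 1154.

1154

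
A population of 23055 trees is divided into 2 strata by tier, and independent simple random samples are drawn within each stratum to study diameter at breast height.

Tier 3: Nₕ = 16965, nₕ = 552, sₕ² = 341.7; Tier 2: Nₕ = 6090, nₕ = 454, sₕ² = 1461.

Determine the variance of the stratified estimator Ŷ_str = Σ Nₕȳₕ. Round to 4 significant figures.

Var(Ŷ_str) = Σₕ Nₕ²(1 − fₕ)sₕ²/nₕ.
Tier 3: 16965²·(1 − 552/16965)·341.7/552 = 1.7236446 × 10^8.
Tier 2: 6090²·(1 − 454/6090)·1461/454 = 1.104543 × 10^8.
Sum = 2.8281876 × 10^8.

2.828 × 10^8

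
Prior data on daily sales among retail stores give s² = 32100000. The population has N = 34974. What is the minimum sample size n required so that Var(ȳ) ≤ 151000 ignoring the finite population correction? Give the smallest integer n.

213

Without fpc, n₀ = s²/D = 32100000/151000 = 212.5828.
Rounding up, n = 213.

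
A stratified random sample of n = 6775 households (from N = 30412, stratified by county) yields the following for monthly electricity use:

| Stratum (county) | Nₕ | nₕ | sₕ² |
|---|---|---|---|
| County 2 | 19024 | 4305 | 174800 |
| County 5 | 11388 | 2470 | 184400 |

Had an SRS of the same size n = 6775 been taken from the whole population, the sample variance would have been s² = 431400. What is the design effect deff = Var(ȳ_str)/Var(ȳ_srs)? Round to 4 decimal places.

Var(ȳ_str) = Σ Wₕ²(1−fₕ)sₕ²/nₕ with Wₕ = Nₕ/30412:
  County 2: (19024/30412)²·(1−4305/19024)·174800/4305 = 12.293016
  County 5: (11388/30412)²·(1−2470/11388)·184400/2470 = 8.1976416
  → Var(ȳ_str) = 20.490658.
Var(ȳ_srs) = (1 − 6775/30412)·431400/6775 = 49.490087.
deff = 20.490658 / 49.490087 = 0.4140.

0.4140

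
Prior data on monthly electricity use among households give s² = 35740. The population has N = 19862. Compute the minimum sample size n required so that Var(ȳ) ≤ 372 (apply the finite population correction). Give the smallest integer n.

Without fpc, n₀ = s²/D = 35740/372 = 96.0753.
With fpc, (1 − n/N)·s²/n ≤ D requires n ≥ n₀/(1 + n₀/N) = 96.0753/(1 + 96.0753/19862) = 95.6128.
Rounding up, n = 96.

96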